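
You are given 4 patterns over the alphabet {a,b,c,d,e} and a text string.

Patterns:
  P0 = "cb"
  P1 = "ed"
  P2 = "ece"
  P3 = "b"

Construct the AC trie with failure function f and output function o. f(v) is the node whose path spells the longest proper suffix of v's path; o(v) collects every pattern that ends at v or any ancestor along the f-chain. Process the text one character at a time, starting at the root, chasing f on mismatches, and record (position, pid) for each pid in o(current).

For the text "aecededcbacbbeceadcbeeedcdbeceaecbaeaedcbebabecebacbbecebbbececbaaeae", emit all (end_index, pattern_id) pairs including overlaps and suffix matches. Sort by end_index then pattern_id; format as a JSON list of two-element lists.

Construct AC machine:
Trie (insert patterns):
  n0 'ε': b→7 c→1 e→3
  n1 'c': b→2
  n2 'cb': ·  [P0 ends]
  n3 'e': c→5 d→4
  n4 'ed': ·  [P1 ends]
  n5 'ec': e→6
  n6 'ece': ·  [P2 ends]
  n7 'b': ·  [P3 ends]

BFS fail/out derivation:
  n1('c'): parent n0 fail=0; on 'c' 0 → fail=0;  out ∅∪∅=∅
  n3('e'): parent n0 fail=0; on 'e' 0 → fail=0;  out ∅∪∅=∅
  n7('b'): parent n0 fail=0; on 'b' 0 → fail=0;  out {3}∪∅={3}
  n2('cb'): parent n1 fail=0; on 'b' 0 → fail=7;  out {0}∪{3}={0,3}
  n4('ed'): parent n3 fail=0; on 'd' 0 → fail=0;  out {1}∪∅={1}
  n5('ec'): parent n3 fail=0; on 'c' 0 → fail=1;  out ∅∪∅=∅
  n6('ece'): parent n5 fail=1; on 'e' 1→0 → fail=3;  out {2}∪∅={2}

Scan:
[0] read 'a'  n0⇒n0
[1] read 'e'  n0⇒n3
[2] read 'c'  n3⇒n5
[3] read 'e'  n5⇒n6  ** P2@[1:3]
[4] read 'd'  n6⇒n4 (via fail)  ** P1@[3:4]
[5] read 'e'  n4⇒n3 (via fail)
[6] read 'd'  n3⇒n4  ** P1@[5:6]
[7] read 'c'  n4⇒n1 (via fail)
[8] read 'b'  n1⇒n2  ** P0@[7:8],P3@[8:8]
[9] read 'a'  n2⇒n0 (via fail)
[10] read 'c'  n0⇒n1
[11] read 'b'  n1⇒n2  ** P0@[10:11],P3@[11:11]
[12] read 'b'  n2⇒n7 (via fail)  ** P3@[12:12]
[13] read 'e'  n7⇒n3 (via fail)
[14] read 'c'  n3⇒n5
[15] read 'e'  n5⇒n6  ** P2@[13:15]
[16] read 'a'  n6⇒n0 (via fail)
[17] read 'd'  n0⇒n0
[18] read 'c'  n0⇒n1
[19] read 'b'  n1⇒n2  ** P0@[18:19],P3@[19:19]
[20] read 'e'  n2⇒n3 (via fail)
[21] read 'e'  n3⇒n3 (via fail)
[22] read 'e'  n3⇒n3 (via fail)
[23] read 'd'  n3⇒n4  ** P1@[22:23]
[24] read 'c'  n4⇒n1 (via fail)
[25] read 'd'  n1⇒n0 (via fail)
[26] read 'b'  n0⇒n7  ** P3@[26:26]
[27] read 'e'  n7⇒n3 (via fail)
[28] read 'c'  n3⇒n5
[29] read 'e'  n5⇒n6  ** P2@[27:29]
[30] read 'a'  n6⇒n0 (via fail)
[31] read 'e'  n0⇒n3
[32] read 'c'  n3⇒n5
[33] read 'b'  n5⇒n2 (via fail)  ** P0@[32:33],P3@[33:33]
[34] read 'a'  n2⇒n0 (via fail)
[35] read 'e'  n0⇒n3
[36] read 'a'  n3⇒n0 (via fail)
[37] read 'e'  n0⇒n3
[38] read 'd'  n3⇒n4  ** P1@[37:38]
[39] read 'c'  n4⇒n1 (via fail)
[40] read 'b'  n1⇒n2  ** P0@[39:40],P3@[40:40]
[41] read 'e'  n2⇒n3 (via fail)
[42] read 'b'  n3⇒n7 (via fail)  ** P3@[42:42]
[43] read 'a'  n7⇒n0 (via fail)
[44] read 'b'  n0⇒n7  ** P3@[44:44]
[45] read 'e'  n7⇒n3 (via fail)
[46] read 'c'  n3⇒n5
[47] read 'e'  n5⇒n6  ** P2@[45:47]
[48] read 'b'  n6⇒n7 (via fail)  ** P3@[48:48]
[49] read 'a'  n7⇒n0 (via fail)
[50] read 'c'  n0⇒n1
[51] read 'b'  n1⇒n2  ** P0@[50:51],P3@[51:51]
[52] read 'b'  n2⇒n7 (via fail)  ** P3@[52:52]
[53] read 'e'  n7⇒n3 (via fail)
[54] read 'c'  n3⇒n5
[55] read 'e'  n5⇒n6  ** P2@[53:55]
[56] read 'b'  n6⇒n7 (via fail)  ** P3@[56:56]
[57] read 'b'  n7⇒n7 (via fail)  ** P3@[57:57]
[58] read 'b'  n7⇒n7 (via fail)  ** P3@[58:58]
[59] read 'e'  n7⇒n3 (via fail)
[60] read 'c'  n3⇒n5
[61] read 'e'  n5⇒n6  ** P2@[59:61]
[62] read 'c'  n6⇒n5 (via fail)
[63] read 'b'  n5⇒n2 (via fail)  ** P0@[62:63],P3@[63:63]
[64] read 'a'  n2⇒n0 (via fail)
[65] read 'a'  n0⇒n0
[66] read 'e'  n0⇒n3
[67] read 'a'  n3⇒n0 (via fail)
[68] read 'e'  n0⇒n3

All matches (sorted): [[3,2],[4,1],[6,1],[8,0],[8,3],[11,0],[11,3],[12,3],[15,2],[19,0],[19,3],[23,1],[26,3],[29,2],[33,0],[33,3],[38,1],[40,0],[40,3],[42,3],[44,3],[47,2],[48,3],[51,0],[51,3],[52,3],[55,2],[56,3],[57,3],[58,3],[61,2],[63,0],[63,3]]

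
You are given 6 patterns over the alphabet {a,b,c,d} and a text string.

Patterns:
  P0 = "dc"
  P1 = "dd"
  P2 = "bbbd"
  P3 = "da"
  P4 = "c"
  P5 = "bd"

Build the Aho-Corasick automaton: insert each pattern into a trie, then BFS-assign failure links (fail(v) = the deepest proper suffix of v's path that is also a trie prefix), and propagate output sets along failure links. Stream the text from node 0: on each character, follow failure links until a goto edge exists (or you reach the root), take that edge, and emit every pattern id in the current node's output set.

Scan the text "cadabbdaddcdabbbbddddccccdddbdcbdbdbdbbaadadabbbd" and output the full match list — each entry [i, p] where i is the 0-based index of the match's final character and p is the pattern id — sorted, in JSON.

Construct AC machine:
Trie (insert patterns):
  n0 'ε': b→4 c→9 d→1
  n1 'd': a→8 c→2 d→3
  n2 'dc': ·  ←P0
  n3 'dd': ·  ←P1
  n4 'b': b→5 d→10
  n5 'bb': b→6
  n6 'bbb': d→7
  n7 'bbbd': ·  ←P2
  n8 'da': ·  ←P3
  n9 'c': ·  ←P4
  n10 'bd': ·  ←P5

BFS fail/out derivation:
  fail(1) 'd': from fail(0)=0 chase 'd': 0 ⇒ 0;  out=∅∪out(0)=∅
  fail(4) 'b': from fail(0)=0 chase 'b': 0 ⇒ 0;  out=∅∪out(0)=∅
  fail(9) 'c': from fail(0)=0 chase 'c': 0 ⇒ 0;  out={4}∪out(0)={4}
  fail(2) 'dc': from fail(1)=0 chase 'c': 0 ⇒ 9;  out={0}∪out(9)={0,4}
  fail(3) 'dd': from fail(1)=0 chase 'd': 0 ⇒ 1;  out={1}∪out(1)={1}
  fail(5) 'bb': from fail(4)=0 chase 'b': 0 ⇒ 4;  out=∅∪out(4)=∅
  fail(8) 'da': from fail(1)=0 chase 'a': 0 ⇒ 0;  out={3}∪out(0)={3}
  fail(10) 'bd': from fail(4)=0 chase 'd': 0 ⇒ 1;  out={5}∪out(1)={5}
  fail(6) 'bbb': from fail(5)=4 chase 'b': 4 ⇒ 5;  out=∅∪out(5)=∅
  fail(7) 'bbbd': from fail(6)=5 chase 'd': 5→4 ⇒ 10;  out={2}∪out(10)={2,5}

Run:
i=0 'c': node 0→9  → match P4@[0:0]
i=1 'a': node 9→0 ·f
i=2 'd': node 0→1
i=3 'a': node 1→8  → match P3@[2:3]
i=4 'b': node 8→4 ·f
i=5 'b': node 4→5
i=6 'd': node 5→10 ·f  → match P5@[5:6]
i=7 'a': node 10→8 ·f  → match P3@[6:7]
i=8 'd': node 8→1 ·f
i=9 'd': node 1→3  → match P1@[8:9]
i=10 'c': node 3→2 ·f  → match P0@[9:10],P4@[10:10]
i=11 'd': node 2→1 ·f
i=12 'a': node 1→8  → match P3@[11:12]
i=13 'b': node 8→4 ·f
i=14 'b': node 4→5
i=15 'b': node 5→6
i=16 'b': node 6→6 ·f
i=17 'd': node 6→7  → match P2@[14:17],P5@[16:17]
i=18 'd': node 7→3 ·f  → match P1@[17:18]
i=19 'd': node 3→3 ·f  → match P1@[18:19]
i=20 'd': node 3→3 ·f  → match P1@[19:20]
i=21 'c': node 3→2 ·f  → match P0@[20:21],P4@[21:21]
i=22 'c': node 2→9 ·f  → match P4@[22:22]
i=23 'c': node 9→9 ·f  → match P4@[23:23]
i=24 'c': node 9→9 ·f  → match P4@[24:24]
i=25 'd': node 9→1 ·f
i=26 'd': node 1→3  → match P1@[25:26]
i=27 'd': node 3→3 ·f  → match P1@[26:27]
i=28 'b': node 3→4 ·f
i=29 'd': node 4→10  → match P5@[28:29]
i=30 'c': node 10→2 ·f  → match P0@[29:30],P4@[30:30]
i=31 'b': node 2→4 ·f
i=32 'd': node 4→10  → match P5@[31:32]
i=33 'b': node 10→4 ·f
i=34 'd': node 4→10  → match P5@[33:34]
i=35 'b': node 10→4 ·f
i=36 'd': node 4→10  → match P5@[35:36]
i=37 'b': node 10→4 ·f
i=38 'b': node 4→5
i=39 'a': node 5→0 ·f
i=40 'a': node 0→0
i=41 'd': node 0→1
i=42 'a': node 1→8  → match P3@[41:42]
i=43 'd': node 8→1 ·f
i=44 'a': node 1→8  → match P3@[43:44]
i=45 'b': node 8→4 ·f
i=46 'b': node 4→5
i=47 'b': node 5→6
i=48 'd': node 6→7  → match P2@[45:48],P5@[47:48]

All matches (sorted): [[0,4],[3,3],[6,5],[7,3],[9,1],[10,0],[10,4],[12,3],[17,2],[17,5],[18,1],[19,1],[20,1],[21,0],[21,4],[22,4],[23,4],[24,4],[26,1],[27,1],[29,5],[30,0],[30,4],[32,5],[34,5],[36,5],[42,3],[44,3],[48,2],[48,5]]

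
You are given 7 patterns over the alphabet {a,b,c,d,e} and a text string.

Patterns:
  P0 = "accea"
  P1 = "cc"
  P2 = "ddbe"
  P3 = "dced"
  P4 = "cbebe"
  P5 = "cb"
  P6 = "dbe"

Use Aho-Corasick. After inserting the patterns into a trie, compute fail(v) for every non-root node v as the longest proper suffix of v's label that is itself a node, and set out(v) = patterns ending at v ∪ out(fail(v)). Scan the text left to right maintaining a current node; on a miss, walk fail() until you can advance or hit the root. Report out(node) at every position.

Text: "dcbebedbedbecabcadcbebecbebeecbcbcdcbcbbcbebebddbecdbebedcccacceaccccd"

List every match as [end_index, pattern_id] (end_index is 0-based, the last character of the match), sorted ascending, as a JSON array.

Build automaton:
Trie nodes:
  n0 'ε': a→1 c→6 d→8
  n1 'a': c→2
  n2 'ac': c→3
  n3 'acc': e→4
  n4 'acce': a→5
  n5 'accea': ·  [P0 ends]
  n6 'c': b→15 c→7
  n7 'cc': ·  [P1 ends]
  n8 'd': b→19 c→12 d→9
  n9 'dd': b→10
  n10 'ddb': e→11
  n11 'ddbe': ·  [P2 ends]
  n12 'dc': e→13
  n13 'dce': d→14
  n14 'dced': ·  [P3 ends]
  n15 'cb': e→16  [P5 ends]
  n16 'cbe': b→17
  n17 'cbeb': e→18
  n18 'cbebe': ·  [P4 ends]
  n19 'db': e→20
  n20 'dbe': ·  [P6 ends]

Failure links (BFS by depth):
  fail(1) 'a': from fail(0)=0 chase 'a': 0 ⇒ 0;  out=∅∪out(0)=∅
  fail(6) 'c': from fail(0)=0 chase 'c': 0 ⇒ 0;  out=∅∪out(0)=∅
  fail(8) 'd': from fail(0)=0 chase 'd': 0 ⇒ 0;  out=∅∪out(0)=∅
  fail(2) 'ac': from fail(1)=0 chase 'c': 0 ⇒ 6;  out=∅∪out(6)=∅
  fail(7) 'cc': from fail(6)=0 chase 'c': 0 ⇒ 6;  out={1}∪out(6)={1}
  fail(9) 'dd': from fail(8)=0 chase 'd': 0 ⇒ 8;  out=∅∪out(8)=∅
  fail(12) 'dc': from fail(8)=0 chase 'c': 0 ⇒ 6;  out=∅∪out(6)=∅
  fail(15) 'cb': from fail(6)=0 chase 'b': 0 ⇒ 0;  out={5}∪out(0)={5}
  fail(19) 'db': from fail(8)=0 chase 'b': 0 ⇒ 0;  out=∅∪out(0)=∅
  fail(3) 'acc': from fail(2)=6 chase 'c': 6 ⇒ 7;  out=∅∪out(7)={1}
  fail(10) 'ddb': from fail(9)=8 chase 'b': 8 ⇒ 19;  out=∅∪out(19)=∅
  fail(13) 'dce': from fail(12)=6 chase 'e': 6→0 ⇒ 0;  out=∅∪out(0)=∅
  fail(16) 'cbe': from fail(15)=0 chase 'e': 0 ⇒ 0;  out=∅∪out(0)=∅
  fail(20) 'dbe': from fail(19)=0 chase 'e': 0 ⇒ 0;  out={6}∪out(0)={6}
  fail(4) 'acce': from fail(3)=7 chase 'e': 7→6→0 ⇒ 0;  out=∅∪out(0)=∅
  fail(11) 'ddbe': from fail(10)=19 chase 'e': 19 ⇒ 20;  out={2}∪out(20)={2,6}
  fail(14) 'dced': from fail(13)=0 chase 'd': 0 ⇒ 8;  out={3}∪out(8)={3}
  fail(17) 'cbeb': from fail(16)=0 chase 'b': 0 ⇒ 0;  out=∅∪out(0)=∅
  fail(5) 'accea': from fail(4)=0 chase 'a': 0 ⇒ 1;  out={0}∪out(1)={0}
  fail(18) 'cbebe': from fail(17)=0 chase 'e': 0 ⇒ 0;  out={4}∪out(0)={4}

Run:
pos 0 'd': at 8
pos 1 'c': at 12
pos 2 'b': at 15 (fail-walked)  emit P5@[1:2]
pos 3 'e': at 16
pos 4 'b': at 17
pos 5 'e': at 18  emit P4@[1:5]
pos 6 'd': at 8 (fail-walked)
pos 7 'b': at 19
pos 8 'e': at 20  emit P6@[6:8]
pos 9 'd': at 8 (fail-walked)
pos 10 'b': at 19
pos 11 'e': at 20  emit P6@[9:11]
pos 12 'c': at 6 (fail-walked)
pos 13 'a': at 1 (fail-walked)
pos 14 'b': at 0 (fail-walked)
pos 15 'c': at 6
pos 16 'a': at 1 (fail-walked)
pos 17 'd': at 8 (fail-walked)
pos 18 'c': at 12
pos 19 'b': at 15 (fail-walked)  emit P5@[18:19]
pos 20 'e': at 16
pos 21 'b': at 17
pos 22 'e': at 18  emit P4@[18:22]
pos 23 'c': at 6 (fail-walked)
pos 24 'b': at 15  emit P5@[23:24]
pos 25 'e': at 16
pos 26 'b': at 17
pos 27 'e': at 18  emit P4@[23:27]
pos 28 'e': at 0 (fail-walked)
pos 29 'c': at 6
pos 30 'b': at 15  emit P5@[29:30]
pos 31 'c': at 6 (fail-walked)
pos 32 'b': at 15  emit P5@[31:32]
pos 33 'c': at 6 (fail-walked)
pos 34 'd': at 8 (fail-walked)
pos 35 'c': at 12
pos 36 'b': at 15 (fail-walked)  emit P5@[35:36]
pos 37 'c': at 6 (fail-walked)
pos 38 'b': at 15  emit P5@[37:38]
pos 39 'b': at 0 (fail-walked)
pos 40 'c': at 6
pos 41 'b': at 15  emit P5@[40:41]
pos 42 'e': at 16
pos 43 'b': at 17
pos 44 'e': at 18  emit P4@[40:44]
pos 45 'b': at 0 (fail-walked)
pos 46 'd': at 8
pos 47 'd': at 9
pos 48 'b': at 10
pos 49 'e': at 11  emit P2@[46:49],P6@[47:49]
pos 50 'c': at 6 (fail-walked)
pos 51 'd': at 8 (fail-walked)
pos 52 'b': at 19
pos 53 'e': at 20  emit P6@[51:53]
pos 54 'b': at 0 (fail-walked)
pos 55 'e': at 0
pos 56 'd': at 8
pos 57 'c': at 12
pos 58 'c': at 7 (fail-walked)  emit P1@[57:58]
pos 59 'c': at 7 (fail-walked)  emit P1@[58:59]
pos 60 'a': at 1 (fail-walked)
pos 61 'c': at 2
pos 62 'c': at 3  emit P1@[61:62]
pos 63 'e': at 4
pos 64 'a': at 5  emit P0@[60:64]
pos 65 'c': at 2 (fail-walked)
pos 66 'c': at 3  emit P1@[65:66]
pos 67 'c': at 7 (fail-walked)  emit P1@[66:67]
pos 68 'c': at 7 (fail-walked)  emit P1@[67:68]
pos 69 'd': at 8 (fail-walked)

Result: [[2,5],[5,4],[8,6],[11,6],[19,5],[22,4],[24,5],[27,4],[30,5],[32,5],[36,5],[38,5],[41,5],[44,4],[49,2],[49,6],[53,6],[58,1],[59,1],[62,1],[64,0],[66,1],[67,1],[68,1]]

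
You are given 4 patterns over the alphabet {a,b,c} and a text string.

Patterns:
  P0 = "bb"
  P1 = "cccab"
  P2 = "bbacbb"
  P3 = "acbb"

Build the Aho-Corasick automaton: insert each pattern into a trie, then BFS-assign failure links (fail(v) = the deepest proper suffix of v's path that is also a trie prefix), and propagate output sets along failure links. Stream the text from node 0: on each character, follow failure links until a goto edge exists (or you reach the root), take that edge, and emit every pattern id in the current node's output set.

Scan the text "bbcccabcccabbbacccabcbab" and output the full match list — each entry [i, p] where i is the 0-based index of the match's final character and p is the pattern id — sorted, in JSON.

Build automaton:
Trie (insert patterns):
  0='ε' goto a→12 b→1 c→3
  1='b' goto b→2
  2='bb' goto a→8  [P0 ends]
  3='c' goto c→4
  4='cc' goto c→5
  5='ccc' goto a→6
  6='ccca' goto b→7
  7='cccab' goto ·  [P1 ends]
  8='bba' goto c→9
  9='bbac' goto b→10
  10='bbacb' goto b→11
  11='bbacbb' goto ·  [P2 ends]
  12='a' goto c→13
  13='ac' goto b→14
  14='acb' goto b→15
  15='acbb' goto ·  [P3 ends]

BFS fail/out derivation:
  n1('b'): parent n0 fail=0; on 'b' 0 → fail=0;  out ∅∪∅=∅
  n3('c'): parent n0 fail=0; on 'c' 0 → fail=0;  out ∅∪∅=∅
  n12('a'): parent n0 fail=0; on 'a' 0 → fail=0;  out ∅∪∅=∅
  n2('bb'): parent n1 fail=0; on 'b' 0 → fail=1;  out {0}∪∅={0}
  n4('cc'): parent n3 fail=0; on 'c' 0 → fail=3;  out ∅∪∅=∅
  n13('ac'): parent n12 fail=0; on 'c' 0 → fail=3;  out ∅∪∅=∅
  n5('ccc'): parent n4 fail=3; on 'c' 3 → fail=4;  out ∅∪∅=∅
  n8('bba'): parent n2 fail=1; on 'a' 1→0 → fail=12;  out ∅∪∅=∅
  n14('acb'): parent n13 fail=3; on 'b' 3→0 → fail=1;  out ∅∪∅=∅
  n6('ccca'): parent n5 fail=4; on 'a' 4→3→0 → fail=12;  out ∅∪∅=∅
  n9('bbac'): parent n8 fail=12; on 'c' 12 → fail=13;  out ∅∪∅=∅
  n15('acbb'): parent n14 fail=1; on 'b' 1 → fail=2;  out {3}∪{0}={0,3}
  n7('cccab'): parent n6 fail=12; on 'b' 12→0 → fail=1;  out {1}∪∅={1}
  n10('bbacb'): parent n9 fail=13; on 'b' 13 → fail=14;  out ∅∪∅=∅
  n11('bbacbb'): parent n10 fail=14; on 'b' 14 → fail=15;  out {2}∪{0,3}={0,2,3}

Run:
[0] read 'b'  n0⇒n1
[1] read 'b'  n1⇒n2  ** P0@[0:1]
[2] read 'c'  n2⇒n3 (via fail)
[3] read 'c'  n3⇒n4
[4] read 'c'  n4⇒n5
[5] read 'a'  n5⇒n6
[6] read 'b'  n6⇒n7  ** P1@[2:6]
[7] read 'c'  n7⇒n3 (via fail)
[8] read 'c'  n3⇒n4
[9] read 'c'  n4⇒n5
[10] read 'a'  n5⇒n6
[11] read 'b'  n6⇒n7  ** P1@[7:11]
[12] read 'b'  n7⇒n2 (via fail)  ** P0@[11:12]
[13] read 'b'  n2⇒n2 (via fail)  ** P0@[12:13]
[14] read 'a'  n2⇒n8
[15] read 'c'  n8⇒n9
[16] read 'c'  n9⇒n4 (via fail)
[17] read 'c'  n4⇒n5
[18] read 'a'  n5⇒n6
[19] read 'b'  n6⇒n7  ** P1@[15:19]
[20] read 'c'  n7⇒n3 (via fail)
[21] read 'b'  n3⇒n1 (via fail)
[22] read 'a'  n1⇒n12 (via fail)
[23] read 'b'  n12⇒n1 (via fail)

All matches (sorted): [[1,0],[6,1],[11,1],[12,0],[13,0],[19,1]]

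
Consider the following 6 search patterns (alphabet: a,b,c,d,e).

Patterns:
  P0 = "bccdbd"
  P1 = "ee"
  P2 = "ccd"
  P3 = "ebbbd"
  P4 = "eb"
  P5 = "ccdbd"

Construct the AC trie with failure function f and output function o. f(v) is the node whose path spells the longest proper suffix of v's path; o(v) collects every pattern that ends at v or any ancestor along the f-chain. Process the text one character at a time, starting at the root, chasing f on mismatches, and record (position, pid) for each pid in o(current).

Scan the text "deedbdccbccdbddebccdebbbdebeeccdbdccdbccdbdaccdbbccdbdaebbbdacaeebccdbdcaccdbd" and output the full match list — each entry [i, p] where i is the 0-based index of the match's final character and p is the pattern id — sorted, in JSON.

Construct AC machine:
Trie (insert patterns):
  0='ε' goto b→1 c→9 e→7
  1='b' goto c→2
  2='bc' goto c→3
  3='bcc' goto d→4
  4='bccd' goto b→5
  5='bccdb' goto d→6
  6='bccdbd' goto ·  [P0 ends]
  7='e' goto b→12 e→8
  8='ee' goto ·  [P1 ends]
  9='c' goto c→10
  10='cc' goto d→11
  11='ccd' goto b→16  [P2 ends]
  12='eb' goto b→13  [P4 ends]
  13='ebb' goto b→14
  14='ebbb' goto d→15
  15='ebbbd' goto ·  [P3 ends]
  16='ccdb' goto d→17
  17='ccdbd' goto ·  [P5 ends]

BFS fail/out derivation:
  fail(1) 'b': from fail(0)=0 chase 'b': 0 ⇒ 0;  out=∅∪out(0)=∅
  fail(7) 'e': from fail(0)=0 chase 'e': 0 ⇒ 0;  out=∅∪out(0)=∅
  fail(9) 'c': from fail(0)=0 chase 'c': 0 ⇒ 0;  out=∅∪out(0)=∅
  fail(2) 'bc': from fail(1)=0 chase 'c': 0 ⇒ 9;  out=∅∪out(9)=∅
  fail(8) 'ee': from fail(7)=0 chase 'e': 0 ⇒ 7;  out={1}∪out(7)={1}
  fail(10) 'cc': from fail(9)=0 chase 'c': 0 ⇒ 9;  out=∅∪out(9)=∅
  fail(12) 'eb': from fail(7)=0 chase 'b': 0 ⇒ 1;  out={4}∪out(1)={4}
  fail(3) 'bcc': from fail(2)=9 chase 'c': 9 ⇒ 10;  out=∅∪out(10)=∅
  fail(11) 'ccd': from fail(10)=9 chase 'd': 9→0 ⇒ 0;  out={2}∪out(0)={2}
  fail(13) 'ebb': from fail(12)=1 chase 'b': 1→0 ⇒ 1;  out=∅∪out(1)=∅
  fail(4) 'bccd': from fail(3)=10 chase 'd': 10 ⇒ 11;  out=∅∪out(11)={2}
  fail(14) 'ebbb': from fail(13)=1 chase 'b': 1→0 ⇒ 1;  out=∅∪out(1)=∅
  fail(16) 'ccdb': from fail(11)=0 chase 'b': 0 ⇒ 1;  out=∅∪out(1)=∅
  fail(5) 'bccdb': from fail(4)=11 chase 'b': 11 ⇒ 16;  out=∅∪out(16)=∅
  fail(15) 'ebbbd': from fail(14)=1 chase 'd': 1→0 ⇒ 0;  out={3}∪out(0)={3}
  fail(17) 'ccdbd': from fail(16)=1 chase 'd': 1→0 ⇒ 0;  out={5}∪out(0)={5}
  fail(6) 'bccdbd': from fail(5)=16 chase 'd': 16 ⇒ 17;  out={0}∪out(17)={0,5}

Text stream:
i=0 'd': node 0→0
i=1 'e': node 0→7
i=2 'e': node 7→8  → match P1@[1:2]
i=3 'd': node 8→0 (via fail)
i=4 'b': node 0→1
i=5 'd': node 1→0 (via fail)
i=6 'c': node 0→9
i=7 'c': node 9→10
i=8 'b': node 10→1 (via fail)
i=9 'c': node 1→2
i=10 'c': node 2→3
i=11 'd': node 3→4  → match P2@[9:11]
i=12 'b': node 4→5
i=13 'd': node 5→6  → match P0@[8:13],P5@[9:13]
i=14 'd': node 6→0 (via fail)
i=15 'e': node 0→7
i=16 'b': node 7→12  → match P4@[15:16]
i=17 'c': node 12→2 (via fail)
i=18 'c': node 2→3
i=19 'd': node 3→4  → match P2@[17:19]
i=20 'e': node 4→7 (via fail)
i=21 'b': node 7→12  → match P4@[20:21]
i=22 'b': node 12→13
i=23 'b': node 13→14
i=24 'd': node 14→15  → match P3@[20:24]
i=25 'e': node 15→7 (via fail)
i=26 'b': node 7→12  → match P4@[25:26]
i=27 'e': node 12→7 (via fail)
i=28 'e': node 7→8  → match P1@[27:28]
i=29 'c': node 8→9 (via fail)
i=30 'c': node 9→10
i=31 'd': node 10→11  → match P2@[29:31]
i=32 'b': node 11→16
i=33 'd': node 16→17  → match P5@[29:33]
i=34 'c': node 17→9 (via fail)
i=35 'c': node 9→10
i=36 'd': node 10→11  → match P2@[34:36]
i=37 'b': node 11→16
i=38 'c': node 16→2 (via fail)
i=39 'c': node 2→3
i=40 'd': node 3→4  → match P2@[38:40]
i=41 'b': node 4→5
i=42 'd': node 5→6  → match P0@[37:42],P5@[38:42]
i=43 'a': node 6→0 (via fail)
i=44 'c': node 0→9
i=45 'c': node 9→10
i=46 'd': node 10→11  → match P2@[44:46]
i=47 'b': node 11→16
i=48 'b': node 16→1 (via fail)
i=49 'c': node 1→2
i=50 'c': node 2→3
i=51 'd': node 3→4  → match P2@[49:51]
i=52 'b': node 4→5
i=53 'd': node 5→6  → match P0@[48:53],P5@[49:53]
i=54 'a': node 6→0 (via fail)
i=55 'e': node 0→7
i=56 'b': node 7→12  → match P4@[55:56]
i=57 'b': node 12→13
i=58 'b': node 13→14
i=59 'd': node 14→15  → match P3@[55:59]
i=60 'a': node 15→0 (via fail)
i=61 'c': node 0→9
i=62 'a': node 9→0 (via fail)
i=63 'e': node 0→7
i=64 'e': node 7→8  → match P1@[63:64]
i=65 'b': node 8→12 (via fail)  → match P4@[64:65]
i=66 'c': node 12→2 (via fail)
i=67 'c': node 2→3
i=68 'd': node 3→4  → match P2@[66:68]
i=69 'b': node 4→5
i=70 'd': node 5→6  → match P0@[65:70],P5@[66:70]
i=71 'c': node 6→9 (via fail)
i=72 'a': node 9→0 (via fail)
i=73 'c': node 0→9
i=74 'c': node 9→10
i=75 'd': node 10→11  → match P2@[73:75]
i=76 'b': node 11→16
i=77 'd': node 16→17  → match P5@[73:77]

Result: [[2,1],[11,2],[13,0],[13,5],[16,4],[19,2],[21,4],[24,3],[26,4],[28,1],[31,2],[33,5],[36,2],[40,2],[42,0],[42,5],[46,2],[51,2],[53,0],[53,5],[56,4],[59,3],[64,1],[65,4],[68,2],[70,0],[70,5],[75,2],[77,5]]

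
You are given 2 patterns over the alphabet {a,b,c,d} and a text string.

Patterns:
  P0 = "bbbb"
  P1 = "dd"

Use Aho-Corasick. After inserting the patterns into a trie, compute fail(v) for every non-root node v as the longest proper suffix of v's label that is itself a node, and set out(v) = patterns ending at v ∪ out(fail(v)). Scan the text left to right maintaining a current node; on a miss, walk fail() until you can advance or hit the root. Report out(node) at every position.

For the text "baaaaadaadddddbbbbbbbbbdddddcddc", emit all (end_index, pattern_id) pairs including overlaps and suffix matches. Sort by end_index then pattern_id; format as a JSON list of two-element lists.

Construct AC machine:
Trie (insert patterns):
  n0 'ε': b→1 d→5
  n1 'b': b→2
  n2 'bb': b→3
  n3 'bbb': b→4
  n4 'bbbb': ·  [P0 ends]
  n5 'd': d→6
  n6 'dd': ·  [P1 ends]

BFS fail/out derivation:
  fail(1) 'b': from fail(0)=0 chase 'b': 0 ⇒ 0;  out=∅∪out(0)=∅
  fail(5) 'd': from fail(0)=0 chase 'd': 0 ⇒ 0;  out=∅∪out(0)=∅
  fail(2) 'bb': from fail(1)=0 chase 'b': 0 ⇒ 1;  out=∅∪out(1)=∅
  fail(6) 'dd': from fail(5)=0 chase 'd': 0 ⇒ 5;  out={1}∪out(5)={1}
  fail(3) 'bbb': from fail(2)=1 chase 'b': 1 ⇒ 2;  out=∅∪out(2)=∅
  fail(4) 'bbbb': from fail(3)=2 chase 'b': 2 ⇒ 3;  out={0}∪out(3)={0}

Text stream:
pos 0 'b': at 1
pos 1 'a': at 0 (fail-walked)
pos 2 'a': at 0
pos 3 'a': at 0
pos 4 'a': at 0
pos 5 'a': at 0
pos 6 'd': at 5
pos 7 'a': at 0 (fail-walked)
pos 8 'a': at 0
pos 9 'd': at 5
pos 10 'd': at 6  ** P1@[9:10]
pos 11 'd': at 6 (fail-walked)  ** P1@[10:11]
pos 12 'd': at 6 (fail-walked)  ** P1@[11:12]
pos 13 'd': at 6 (fail-walked)  ** P1@[12:13]
pos 14 'b': at 1 (fail-walked)
pos 15 'b': at 2
pos 16 'b': at 3
pos 17 'b': at 4  ** P0@[14:17]
pos 18 'b': at 4 (fail-walked)  ** P0@[15:18]
pos 19 'b': at 4 (fail-walked)  ** P0@[16:19]
pos 20 'b': at 4 (fail-walked)  ** P0@[17:20]
pos 21 'b': at 4 (fail-walked)  ** P0@[18:21]
pos 22 'b': at 4 (fail-walked)  ** P0@[19:22]
pos 23 'd': at 5 (fail-walked)
pos 24 'd': at 6  ** P1@[23:24]
pos 25 'd': at 6 (fail-walked)  ** P1@[24:25]
pos 26 'd': at 6 (fail-walked)  ** P1@[25:26]
pos 27 'd': at 6 (fail-walked)  ** P1@[26:27]
pos 28 'c': at 0 (fail-walked)
pos 29 'd': at 5
pos 30 'd': at 6  ** P1@[29:30]
pos 31 'c': at 0 (fail-walked)

Matches: [[10,1],[11,1],[12,1],[13,1],[17,0],[18,0],[19,0],[20,0],[21,0],[22,0],[24,1],[25,1],[26,1],[27,1],[30,1]]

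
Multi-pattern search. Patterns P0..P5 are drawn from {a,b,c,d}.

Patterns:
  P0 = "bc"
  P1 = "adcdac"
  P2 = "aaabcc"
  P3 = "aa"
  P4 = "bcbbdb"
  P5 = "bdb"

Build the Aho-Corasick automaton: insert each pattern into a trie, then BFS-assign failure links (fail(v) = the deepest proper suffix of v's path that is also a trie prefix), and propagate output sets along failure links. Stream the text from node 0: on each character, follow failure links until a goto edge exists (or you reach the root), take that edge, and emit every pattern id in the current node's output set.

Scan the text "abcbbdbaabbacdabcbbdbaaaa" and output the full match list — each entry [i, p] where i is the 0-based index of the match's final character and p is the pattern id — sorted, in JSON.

Build:
Trie nodes:
  n0 'ε': a→3 b→1
  n1 'b': c→2 d→18
  n2 'bc': b→14  [P0 ends]
  n3 'a': a→9 d→4
  n4 'ad': c→5
  n5 'adc': d→6
  n6 'adcd': a→7
  n7 'adcda': c→8
  n8 'adcdac': ·  [P1 ends]
  n9 'aa': a→10  [P3 ends]
  n10 'aaa': b→11
  n11 'aaab': c→12
  n12 'aaabc': c→13
  n13 'aaabcc': ·  [P2 ends]
  n14 'bcb': b→15
  n15 'bcbb': d→16
  n16 'bcbbd': b→17
  n17 'bcbbdb': ·  [P4 ends]
  n18 'bd': b→19
  n19 'bdb': ·  [P5 ends]

BFS fail/out derivation:
  fail(1) 'b': from fail(0)=0 chase 'b': 0 ⇒ 0;  out=∅∪out(0)=∅
  fail(3) 'a': from fail(0)=0 chase 'a': 0 ⇒ 0;  out=∅∪out(0)=∅
  fail(2) 'bc': from fail(1)=0 chase 'c': 0 ⇒ 0;  out={0}∪out(0)={0}
  fail(4) 'ad': from fail(3)=0 chase 'd': 0 ⇒ 0;  out=∅∪out(0)=∅
  fail(9) 'aa': from fail(3)=0 chase 'a': 0 ⇒ 3;  out={3}∪out(3)={3}
  fail(18) 'bd': from fail(1)=0 chase 'd': 0 ⇒ 0;  out=∅∪out(0)=∅
  fail(5) 'adc': from fail(4)=0 chase 'c': 0 ⇒ 0;  out=∅∪out(0)=∅
  fail(10) 'aaa': from fail(9)=3 chase 'a': 3 ⇒ 9;  out=∅∪out(9)={3}
  fail(14) 'bcb': from fail(2)=0 chase 'b': 0 ⇒ 1;  out=∅∪out(1)=∅
  fail(19) 'bdb': from fail(18)=0 chase 'b': 0 ⇒ 1;  out={5}∪out(1)={5}
  fail(6) 'adcd': from fail(5)=0 chase 'd': 0 ⇒ 0;  out=∅∪out(0)=∅
  fail(11) 'aaab': from fail(10)=9 chase 'b': 9→3→0 ⇒ 1;  out=∅∪out(1)=∅
  fail(15) 'bcbb': from fail(14)=1 chase 'b': 1→0 ⇒ 1;  out=∅∪out(1)=∅
  fail(7) 'adcda': from fail(6)=0 chase 'a': 0 ⇒ 3;  out=∅∪out(3)=∅
  fail(12) 'aaabc': from fail(11)=1 chase 'c': 1 ⇒ 2;  out=∅∪out(2)={0}
  fail(16) 'bcbbd': from fail(15)=1 chase 'd': 1 ⇒ 18;  out=∅∪out(18)=∅
  fail(8) 'adcdac': from fail(7)=3 chase 'c': 3→0 ⇒ 0;  out={1}∪out(0)={1}
  fail(13) 'aaabcc': from fail(12)=2 chase 'c': 2→0 ⇒ 0;  out={2}∪out(0)={2}
  fail(17) 'bcbbdb': from fail(16)=18 chase 'b': 18 ⇒ 19;  out={4}∪out(19)={4,5}

Scan:
pos 0 'a': at 3
pos 1 'b': at 1 (via fail)
pos 2 'c': at 2  ** P0@[1:2]
pos 3 'b': at 14
pos 4 'b': at 15
pos 5 'd': at 16
pos 6 'b': at 17  ** P4@[1:6],P5@[4:6]
pos 7 'a': at 3 (via fail)
pos 8 'a': at 9  ** P3@[7:8]
pos 9 'b': at 1 (via fail)
pos 10 'b': at 1 (via fail)
pos 11 'a': at 3 (via fail)
pos 12 'c': at 0 (via fail)
pos 13 'd': at 0
pos 14 'a': at 3
pos 15 'b': at 1 (via fail)
pos 16 'c': at 2  ** P0@[15:16]
pos 17 'b': at 14
pos 18 'b': at 15
pos 19 'd': at 16
pos 20 'b': at 17  ** P4@[15:20],P5@[18:20]
pos 21 'a': at 3 (via fail)
pos 22 'a': at 9  ** P3@[21:22]
pos 23 'a': at 10  ** P3@[22:23]
pos 24 'a': at 10 (via fail)  ** P3@[23:24]

All matches (sorted): [[2,0],[6,4],[6,5],[8,3],[16,0],[20,4],[20,5],[22,3],[23,3],[24,3]]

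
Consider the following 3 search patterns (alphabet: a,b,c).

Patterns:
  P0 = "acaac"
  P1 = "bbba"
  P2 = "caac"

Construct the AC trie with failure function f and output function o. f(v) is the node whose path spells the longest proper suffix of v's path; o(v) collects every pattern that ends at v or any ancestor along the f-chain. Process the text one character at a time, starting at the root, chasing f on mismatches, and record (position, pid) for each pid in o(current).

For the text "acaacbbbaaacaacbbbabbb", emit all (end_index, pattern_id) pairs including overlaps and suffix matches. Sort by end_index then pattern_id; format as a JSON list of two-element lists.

Build automaton:
Trie (insert patterns):
  n0 'ε': a→1 b→6 c→10
  n1 'a': c→2
  n2 'ac': a→3
  n3 'aca': a→4
  n4 'acaa': c→5
  n5 'acaac': ·  [P0 ends]
  n6 'b': b→7
  n7 'bb': b→8
  n8 'bbb': a→9
  n9 'bbba': ·  [P1 ends]
  n10 'c': a→11
  n11 'ca': a→12
  n12 'caa': c→13
  n13 'caac': ·  [P2 ends]

BFS fail/out derivation:
  fail(1) 'a': from fail(0)=0 chase 'a': 0 ⇒ 0;  out=∅∪out(0)=∅
  fail(6) 'b': from fail(0)=0 chase 'b': 0 ⇒ 0;  out=∅∪out(0)=∅
  fail(10) 'c': from fail(0)=0 chase 'c': 0 ⇒ 0;  out=∅∪out(0)=∅
  fail(2) 'ac': from fail(1)=0 chase 'c': 0 ⇒ 10;  out=∅∪out(10)=∅
  fail(7) 'bb': from fail(6)=0 chase 'b': 0 ⇒ 6;  out=∅∪out(6)=∅
  fail(11) 'ca': from fail(10)=0 chase 'a': 0 ⇒ 1;  out=∅∪out(1)=∅
  fail(3) 'aca': from fail(2)=10 chase 'a': 10 ⇒ 11;  out=∅∪out(11)=∅
  fail(8) 'bbb': from fail(7)=6 chase 'b': 6 ⇒ 7;  out=∅∪out(7)=∅
  fail(12) 'caa': from fail(11)=1 chase 'a': 1→0 ⇒ 1;  out=∅∪out(1)=∅
  fail(4) 'acaa': from fail(3)=11 chase 'a': 11 ⇒ 12;  out=∅∪out(12)=∅
  fail(9) 'bbba': from fail(8)=7 chase 'a': 7→6→0 ⇒ 1;  out={1}∪out(1)={1}
  fail(13) 'caac': from fail(12)=1 chase 'c': 1 ⇒ 2;  out={2}∪out(2)={2}
  fail(5) 'acaac': from fail(4)=12 chase 'c': 12 ⇒ 13;  out={0}∪out(13)={0,2}

Scan:
i=0 'a': node 0→1
i=1 'c': node 1→2
i=2 'a': node 2→3
i=3 'a': node 3→4
i=4 'c': node 4→5  ** P0@[0:4],P2@[1:4]
i=5 'b': node 5→6 ·f
i=6 'b': node 6→7
i=7 'b': node 7→8
i=8 'a': node 8→9  ** P1@[5:8]
i=9 'a': node 9→1 ·f
i=10 'a': node 1→1 ·f
i=11 'c': node 1→2
i=12 'a': node 2→3
i=13 'a': node 3→4
i=14 'c': node 4→5  ** P0@[10:14],P2@[11:14]
i=15 'b': node 5→6 ·f
i=16 'b': node 6→7
i=17 'b': node 7→8
i=18 'a': node 8→9  ** P1@[15:18]
i=19 'b': node 9→6 ·f
i=20 'b': node 6→7
i=21 'b': node 7→8

Matches: [[4,0],[4,2],[8,1],[14,0],[14,2],[18,1]]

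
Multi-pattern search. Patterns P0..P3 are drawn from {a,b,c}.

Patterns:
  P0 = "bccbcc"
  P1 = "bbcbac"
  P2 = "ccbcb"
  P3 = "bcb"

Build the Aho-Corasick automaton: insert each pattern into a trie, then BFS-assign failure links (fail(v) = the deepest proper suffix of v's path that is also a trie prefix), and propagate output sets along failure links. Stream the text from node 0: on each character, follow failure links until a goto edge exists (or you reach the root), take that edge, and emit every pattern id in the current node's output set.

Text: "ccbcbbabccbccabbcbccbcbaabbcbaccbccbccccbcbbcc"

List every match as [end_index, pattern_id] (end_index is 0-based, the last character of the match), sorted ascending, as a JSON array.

Build automaton:
Trie (insert patterns):
  n0 'ε': b→1 c→12
  n1 'b': b→7 c→2
  n2 'bc': b→17 c→3
  n3 'bcc': b→4
  n4 'bccb': c→5
  n5 'bccbc': c→6
  n6 'bccbcc': ·  ←P0
  n7 'bb': c→8
  n8 'bbc': b→9
  n9 'bbcb': a→10
  n10 'bbcba': c→11
  n11 'bbcbac': ·  ←P1
  n12 'c': c→13
  n13 'cc': b→14
  n14 'ccb': c→15
  n15 'ccbc': b→16
  n16 'ccbcb': ·  ←P2
  n17 'bcb': ·  ←P3

BFS fail/out derivation:
  n1('b'): parent n0 fail=0; on 'b' 0 → fail=0;  out ∅∪∅=∅
  n12('c'): parent n0 fail=0; on 'c' 0 → fail=0;  out ∅∪∅=∅
  n2('bc'): parent n1 fail=0; on 'c' 0 → fail=12;  out ∅∪∅=∅
  n7('bb'): parent n1 fail=0; on 'b' 0 → fail=1;  out ∅∪∅=∅
  n13('cc'): parent n12 fail=0; on 'c' 0 → fail=12;  out ∅∪∅=∅
  n3('bcc'): parent n2 fail=12; on 'c' 12 → fail=13;  out ∅∪∅=∅
  n8('bbc'): parent n7 fail=1; on 'c' 1 → fail=2;  out ∅∪∅=∅
  n14('ccb'): parent n13 fail=12; on 'b' 12→0 → fail=1;  out ∅∪∅=∅
  n17('bcb'): parent n2 fail=12; on 'b' 12→0 → fail=1;  out {3}∪∅={3}
  n4('bccb'): parent n3 fail=13; on 'b' 13 → fail=14;  out ∅∪∅=∅
  n9('bbcb'): parent n8 fail=2; on 'b' 2 → fail=17;  out ∅∪{3}={3}
  n15('ccbc'): parent n14 fail=1; on 'c' 1 → fail=2;  out ∅∪∅=∅
  n5('bccbc'): parent n4 fail=14; on 'c' 14 → fail=15;  out ∅∪∅=∅
  n10('bbcba'): parent n9 fail=17; on 'a' 17→1→0 → fail=0;  out ∅∪∅=∅
  n16('ccbcb'): parent n15 fail=2; on 'b' 2 → fail=17;  out {2}∪{3}={2,3}
  n6('bccbcc'): parent n5 fail=15; on 'c' 15→2 → fail=3;  out {0}∪∅={0}
  n11('bbcbac'): parent n10 fail=0; on 'c' 0 → fail=12;  out {1}∪∅={1}

Run:
i=0 'c': node 0→12
i=1 'c': node 12→13
i=2 'b': node 13→14
i=3 'c': node 14→15
i=4 'b': node 15→16  → match P2@[0:4],P3@[2:4]
i=5 'b': node 16→7 ·f
i=6 'a': node 7→0 ·f
i=7 'b': node 0→1
i=8 'c': node 1→2
i=9 'c': node 2→3
i=10 'b': node 3→4
i=11 'c': node 4→5
i=12 'c': node 5→6  → match P0@[7:12]
i=13 'a': node 6→0 ·f
i=14 'b': node 0→1
i=15 'b': node 1→7
i=16 'c': node 7→8
i=17 'b': node 8→9  → match P3@[15:17]
i=18 'c': node 9→2 ·f
i=19 'c': node 2→3
i=20 'b': node 3→4
i=21 'c': node 4→5
i=22 'b': node 5→16 ·f  → match P2@[18:22],P3@[20:22]
i=23 'a': node 16→0 ·f
i=24 'a': node 0→0
i=25 'b': node 0→1
i=26 'b': node 1→7
i=27 'c': node 7→8
i=28 'b': node 8→9  → match P3@[26:28]
i=29 'a': node 9→10
i=30 'c': node 10→11  → match P1@[25:30]
i=31 'c': node 11→13 ·f
i=32 'b': node 13→14
i=33 'c': node 14→15
i=34 'c': node 15→3 ·f
i=35 'b': node 3→4
i=36 'c': node 4→5
i=37 'c': node 5→6  → match P0@[32:37]
i=38 'c': node 6→13 ·f
i=39 'c': node 13→13 ·f
i=40 'b': node 13→14
i=41 'c': node 14→15
i=42 'b': node 15→16  → match P2@[38:42],P3@[40:42]
i=43 'b': node 16→7 ·f
i=44 'c': node 7→8
i=45 'c': node 8→3 ·f

Result: [[4,2],[4,3],[12,0],[17,3],[22,2],[22,3],[28,3],[30,1],[37,0],[42,2],[42,3]]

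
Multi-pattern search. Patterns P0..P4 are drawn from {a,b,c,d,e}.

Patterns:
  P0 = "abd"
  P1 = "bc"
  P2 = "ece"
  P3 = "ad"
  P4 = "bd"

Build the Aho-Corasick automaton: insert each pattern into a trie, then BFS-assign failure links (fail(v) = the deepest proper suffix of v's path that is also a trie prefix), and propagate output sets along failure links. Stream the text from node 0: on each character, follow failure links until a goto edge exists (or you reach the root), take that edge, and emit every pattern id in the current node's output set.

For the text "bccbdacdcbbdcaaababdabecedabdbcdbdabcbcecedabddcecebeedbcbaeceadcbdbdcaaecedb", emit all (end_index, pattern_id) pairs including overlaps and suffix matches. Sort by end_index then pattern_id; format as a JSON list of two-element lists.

Build:
Trie nodes:
  0='ε' goto a→1 b→4 e→6
  1='a' goto b→2 d→9
  2='ab' goto d→3
  3='abd' goto ·  ←P0
  4='b' goto c→5 d→10
  5='bc' goto ·  ←P1
  6='e' goto c→7
  7='ec' goto e→8
  8='ece' goto ·  ←P2
  9='ad' goto ·  ←P3
  10='bd' goto ·  ←P4

Failure links (BFS by depth):
  n1('a'): parent n0 fail=0; on 'a' 0 → fail=0;  out ∅∪∅=∅
  n4('b'): parent n0 fail=0; on 'b' 0 → fail=0;  out ∅∪∅=∅
  n6('e'): parent n0 fail=0; on 'e' 0 → fail=0;  out ∅∪∅=∅
  n2('ab'): parent n1 fail=0; on 'b' 0 → fail=4;  out ∅∪∅=∅
  n5('bc'): parent n4 fail=0; on 'c' 0 → fail=0;  out {1}∪∅={1}
  n7('ec'): parent n6 fail=0; on 'c' 0 → fail=0;  out ∅∪∅=∅
  n9('ad'): parent n1 fail=0; on 'd' 0 → fail=0;  out {3}∪∅={3}
  n10('bd'): parent n4 fail=0; on 'd' 0 → fail=0;  out {4}∪∅={4}
  n3('abd'): parent n2 fail=4; on 'd' 4 → fail=10;  out {0}∪{4}={0,4}
  n8('ece'): parent n7 fail=0; on 'e' 0 → fail=6;  out {2}∪∅={2}

Text stream:
[0] read 'b'  n0⇒n4
[1] read 'c'  n4⇒n5  → match P1@[0:1]
[2] read 'c'  n5⇒n0 (via fail)
[3] read 'b'  n0⇒n4
[4] read 'd'  n4⇒n10  → match P4@[3:4]
[5] read 'a'  n10⇒n1 (via fail)
[6] read 'c'  n1⇒n0 (via fail)
[7] read 'd'  n0⇒n0
[8] read 'c'  n0⇒n0
[9] read 'b'  n0⇒n4
[10] read 'b'  n4⇒n4 (via fail)
[11] read 'd'  n4⇒n10  → match P4@[10:11]
[12] read 'c'  n10⇒n0 (via fail)
[13] read 'a'  n0⇒n1
[14] read 'a'  n1⇒n1 (via fail)
[15] read 'a'  n1⇒n1 (via fail)
[16] read 'b'  n1⇒n2
[17] read 'a'  n2⇒n1 (via fail)
[18] read 'b'  n1⇒n2
[19] read 'd'  n2⇒n3  → match P0@[17:19],P4@[18:19]
[20] read 'a'  n3⇒n1 (via fail)
[21] read 'b'  n1⇒n2
[22] read 'e'  n2⇒n6 (via fail)
[23] read 'c'  n6⇒n7
[24] read 'e'  n7⇒n8  → match P2@[22:24]
[25] read 'd'  n8⇒n0 (via fail)
[26] read 'a'  n0⇒n1
[27] read 'b'  n1⇒n2
[28] read 'd'  n2⇒n3  → match P0@[26:28],P4@[27:28]
[29] read 'b'  n3⇒n4 (via fail)
[30] read 'c'  n4⇒n5  → match P1@[29:30]
[31] read 'd'  n5⇒n0 (via fail)
[32] read 'b'  n0⇒n4
[33] read 'd'  n4⇒n10  → match P4@[32:33]
[34] read 'a'  n10⇒n1 (via fail)
[35] read 'b'  n1⇒n2
[36] read 'c'  n2⇒n5 (via fail)  → match P1@[35:36]
[37] read 'b'  n5⇒n4 (via fail)
[38] read 'c'  n4⇒n5  → match P1@[37:38]
[39] read 'e'  n5⇒n6 (via fail)
[40] read 'c'  n6⇒n7
[41] read 'e'  n7⇒n8  → match P2@[39:41]
[42] read 'd'  n8⇒n0 (via fail)
[43] read 'a'  n0⇒n1
[44] read 'b'  n1⇒n2
[45] read 'd'  n2⇒n3  → match P0@[43:45],P4@[44:45]
[46] read 'd'  n3⇒n0 (via fail)
[47] read 'c'  n0⇒n0
[48] read 'e'  n0⇒n6
[49] read 'c'  n6⇒n7
[50] read 'e'  n7⇒n8  → match P2@[48:50]
[51] read 'b'  n8⇒n4 (via fail)
[52] read 'e'  n4⇒n6 (via fail)
[53] read 'e'  n6⇒n6 (via fail)
[54] read 'd'  n6⇒n0 (via fail)
[55] read 'b'  n0⇒n4
[56] read 'c'  n4⇒n5  → match P1@[55:56]
[57] read 'b'  n5⇒n4 (via fail)
[58] read 'a'  n4⇒n1 (via fail)
[59] read 'e'  n1⇒n6 (via fail)
[60] read 'c'  n6⇒n7
[61] read 'e'  n7⇒n8  → match P2@[59:61]
[62] read 'a'  n8⇒n1 (via fail)
[63] read 'd'  n1⇒n9  → match P3@[62:63]
[64] read 'c'  n9⇒n0 (via fail)
[65] read 'b'  n0⇒n4
[66] read 'd'  n4⇒n10  → match P4@[65:66]
[67] read 'b'  n10⇒n4 (via fail)
[68] read 'd'  n4⇒n10  → match P4@[67:68]
[69] read 'c'  n10⇒n0 (via fail)
[70] read 'a'  n0⇒n1
[71] read 'a'  n1⇒n1 (via fail)
[72] read 'e'  n1⇒n6 (via fail)
[73] read 'c'  n6⇒n7
[74] read 'e'  n7⇒n8  → match P2@[72:74]
[75] read 'd'  n8⇒n0 (via fail)
[76] read 'b'  n0⇒n4

All matches (sorted): [[1,1],[4,4],[11,4],[19,0],[19,4],[24,2],[28,0],[28,4],[30,1],[33,4],[36,1],[38,1],[41,2],[45,0],[45,4],[50,2],[56,1],[61,2],[63,3],[66,4],[68,4],[74,2]]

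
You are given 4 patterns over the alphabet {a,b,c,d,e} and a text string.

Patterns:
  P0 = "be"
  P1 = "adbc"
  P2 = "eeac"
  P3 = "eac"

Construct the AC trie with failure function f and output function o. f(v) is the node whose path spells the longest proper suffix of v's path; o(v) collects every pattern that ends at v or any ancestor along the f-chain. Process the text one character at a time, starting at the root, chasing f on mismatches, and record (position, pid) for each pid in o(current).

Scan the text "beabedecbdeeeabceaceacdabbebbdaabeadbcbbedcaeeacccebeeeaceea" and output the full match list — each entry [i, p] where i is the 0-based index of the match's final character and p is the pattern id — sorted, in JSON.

Build:
Trie (insert patterns):
  0='ε' goto a→3 b→1 e→7
  1='b' goto e→2
  2='be' goto ·  [P0 ends]
  3='a' goto d→4
  4='ad' goto b→5
  5='adb' goto c→6
  6='adbc' goto ·  [P1 ends]
  7='e' goto a→11 e→8
  8='ee' goto a→9
  9='eea' goto c→10
  10='eeac' goto ·  [P2 ends]
  11='ea' goto c→12
  12='eac' goto ·  [P3 ends]

BFS fail/out derivation:
  fail(1) 'b': from fail(0)=0 chase 'b': 0 ⇒ 0;  out=∅∪out(0)=∅
  fail(3) 'a': from fail(0)=0 chase 'a': 0 ⇒ 0;  out=∅∪out(0)=∅
  fail(7) 'e': from fail(0)=0 chase 'e': 0 ⇒ 0;  out=∅∪out(0)=∅
  fail(2) 'be': from fail(1)=0 chase 'e': 0 ⇒ 7;  out={0}∪out(7)={0}
  fail(4) 'ad': from fail(3)=0 chase 'd': 0 ⇒ 0;  out=∅∪out(0)=∅
  fail(8) 'ee': from fail(7)=0 chase 'e': 0 ⇒ 7;  out=∅∪out(7)=∅
  fail(11) 'ea': from fail(7)=0 chase 'a': 0 ⇒ 3;  out=∅∪out(3)=∅
  fail(5) 'adb': from fail(4)=0 chase 'b': 0 ⇒ 1;  out=∅∪out(1)=∅
  fail(9) 'eea': from fail(8)=7 chase 'a': 7 ⇒ 11;  out=∅∪out(11)=∅
  fail(12) 'eac': from fail(11)=3 chase 'c': 3→0 ⇒ 0;  out={3}∪out(0)={3}
  fail(6) 'adbc': from fail(5)=1 chase 'c': 1→0 ⇒ 0;  out={1}∪out(0)={1}
  fail(10) 'eeac': from fail(9)=11 chase 'c': 11 ⇒ 12;  out={2}∪out(12)={2,3}

Run:
[0] read 'b'  n0⇒n1
[1] read 'e'  n1⇒n2  ** P0@[0:1]
[2] read 'a'  n2⇒n11 (fail-walked)
[3] read 'b'  n11⇒n1 (fail-walked)
[4] read 'e'  n1⇒n2  ** P0@[3:4]
[5] read 'd'  n2⇒n0 (fail-walked)
[6] read 'e'  n0⇒n7
[7] read 'c'  n7⇒n0 (fail-walked)
[8] read 'b'  n0⇒n1
[9] read 'd'  n1⇒n0 (fail-walked)
[10] read 'e'  n0⇒n7
[11] read 'e'  n7⇒n8
[12] read 'e'  n8⇒n8 (fail-walked)
[13] read 'a'  n8⇒n9
[14] read 'b'  n9⇒n1 (fail-walked)
[15] read 'c'  n1⇒n0 (fail-walked)
[16] read 'e'  n0⇒n7
[17] read 'a'  n7⇒n11
[18] read 'c'  n11⇒n12  ** P3@[16:18]
[19] read 'e'  n12⇒n7 (fail-walked)
[20] read 'a'  n7⇒n11
[21] read 'c'  n11⇒n12  ** P3@[19:21]
[22] read 'd'  n12⇒n0 (fail-walked)
[23] read 'a'  n0⇒n3
[24] read 'b'  n3⇒n1 (fail-walked)
[25] read 'b'  n1⇒n1 (fail-walked)
[26] read 'e'  n1⇒n2  ** P0@[25:26]
[27] read 'b'  n2⇒n1 (fail-walked)
[28] read 'b'  n1⇒n1 (fail-walked)
[29] read 'd'  n1⇒n0 (fail-walked)
[30] read 'a'  n0⇒n3
[31] read 'a'  n3⇒n3 (fail-walked)
[32] read 'b'  n3⇒n1 (fail-walked)
[33] read 'e'  n1⇒n2  ** P0@[32:33]
[34] read 'a'  n2⇒n11 (fail-walked)
[35] read 'd'  n11⇒n4 (fail-walked)
[36] read 'b'  n4⇒n5
[37] read 'c'  n5⇒n6  ** P1@[34:37]
[38] read 'b'  n6⇒n1 (fail-walked)
[39] read 'b'  n1⇒n1 (fail-walked)
[40] read 'e'  n1⇒n2  ** P0@[39:40]
[41] read 'd'  n2⇒n0 (fail-walked)
[42] read 'c'  n0⇒n0
[43] read 'a'  n0⇒n3
[44] read 'e'  n3⇒n7 (fail-walked)
[45] read 'e'  n7⇒n8
[46] read 'a'  n8⇒n9
[47] read 'c'  n9⇒n10  ** P2@[44:47],P3@[45:47]
[48] read 'c'  n10⇒n0 (fail-walked)
[49] read 'c'  n0⇒n0
[50] read 'e'  n0⇒n7
[51] read 'b'  n7⇒n1 (fail-walked)
[52] read 'e'  n1⇒n2  ** P0@[51:52]
[53] read 'e'  n2⇒n8 (fail-walked)
[54] read 'e'  n8⇒n8 (fail-walked)
[55] read 'a'  n8⇒n9
[56] read 'c'  n9⇒n10  ** P2@[53:56],P3@[54:56]
[57] read 'e'  n10⇒n7 (fail-walked)
[58] read 'e'  n7⇒n8
[59] read 'a'  n8⇒n9

Result: [[1,0],[4,0],[18,3],[21,3],[26,0],[33,0],[37,1],[40,0],[47,2],[47,3],[52,0],[56,2],[56,3]]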